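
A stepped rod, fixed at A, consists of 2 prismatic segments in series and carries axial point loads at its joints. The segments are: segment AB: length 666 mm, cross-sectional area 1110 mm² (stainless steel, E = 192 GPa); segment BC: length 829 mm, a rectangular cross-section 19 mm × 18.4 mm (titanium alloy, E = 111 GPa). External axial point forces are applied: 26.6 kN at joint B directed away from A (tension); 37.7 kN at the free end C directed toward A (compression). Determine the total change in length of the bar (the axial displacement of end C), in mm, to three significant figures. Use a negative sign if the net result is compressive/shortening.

-0.840 mm

Internal axial forces (sectioning from the free end, tension +): N_BC = -37.7 kN, N_AB = -11.1 kN.
A_BC = 349.6 mm².
δ_AB = -11100·666/(1110·192000) = -0.03469 mm
δ_BC = -37700·829/(349.6·111000) = -0.8054 mm
δ = Σδ_i = -0.8401 mm.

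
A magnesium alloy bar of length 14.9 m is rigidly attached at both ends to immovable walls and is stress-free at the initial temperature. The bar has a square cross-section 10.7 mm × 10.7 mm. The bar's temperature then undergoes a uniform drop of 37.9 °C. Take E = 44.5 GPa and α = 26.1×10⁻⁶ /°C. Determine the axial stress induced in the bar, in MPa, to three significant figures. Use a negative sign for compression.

Free thermal expansion αLΔT = 26.1e-6 · 14900 · -37.9 = -14.74 mm.
The walls impose strain ε = −(-14.74)/14900 = 9.8919e-04; σ = Eε = 44500 · 9.8919e-04 = 44.02 MPa.

44.0 MPa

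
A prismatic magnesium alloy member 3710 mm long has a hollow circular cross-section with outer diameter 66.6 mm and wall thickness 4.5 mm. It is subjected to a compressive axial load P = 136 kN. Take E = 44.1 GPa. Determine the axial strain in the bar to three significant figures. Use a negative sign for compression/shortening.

-0.00351

A = 877.9 mm².
σ = N/A = -154.9 MPa; ε = σ/E = -154.9/44100 = -3.513e-03.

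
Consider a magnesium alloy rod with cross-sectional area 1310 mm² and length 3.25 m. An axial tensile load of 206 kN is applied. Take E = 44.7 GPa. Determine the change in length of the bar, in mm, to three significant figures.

δ_mech = NL/(AE) = 206000·3250/(1310·44700) = 11.43 mm.

11.4 mm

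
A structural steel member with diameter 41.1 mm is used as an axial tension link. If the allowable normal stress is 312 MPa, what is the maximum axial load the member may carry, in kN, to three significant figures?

414 kN

A = 1327 mm².
P_max = σ_allow · A = 312 · 1327 = 413900 N = 413.9 kN.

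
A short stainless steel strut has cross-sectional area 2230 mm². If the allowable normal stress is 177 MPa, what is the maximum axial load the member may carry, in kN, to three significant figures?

P_max = σ_allow · A = 177 · 2230 = 394700 N = 394.7 kN.

395 kN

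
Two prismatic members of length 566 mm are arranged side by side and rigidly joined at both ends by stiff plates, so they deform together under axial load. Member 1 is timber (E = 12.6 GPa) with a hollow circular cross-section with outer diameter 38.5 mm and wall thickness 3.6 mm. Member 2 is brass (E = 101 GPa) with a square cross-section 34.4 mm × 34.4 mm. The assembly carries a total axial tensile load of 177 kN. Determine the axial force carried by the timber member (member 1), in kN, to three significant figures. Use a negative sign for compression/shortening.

A_1 = 394.7 mm².
A_2 = 1183 mm².
Equal strain + equilibrium ⇒ each member carries load in proportion to AE: A₁E₁ = 4973000 N, A₂E₂ = 119500000 N, ΣAE = 124500000 N.
F₁ = P·A₁E₁/ΣAE = 177000·4973000/124500000 = 7071 N.

7.07 kN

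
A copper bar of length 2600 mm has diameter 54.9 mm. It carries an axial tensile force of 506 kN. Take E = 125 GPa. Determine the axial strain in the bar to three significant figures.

A = 2367 mm².
σ = N/A = 213.8 MPa; ε = σ/E = 213.8/125000 = 1.710e-03.

0.00171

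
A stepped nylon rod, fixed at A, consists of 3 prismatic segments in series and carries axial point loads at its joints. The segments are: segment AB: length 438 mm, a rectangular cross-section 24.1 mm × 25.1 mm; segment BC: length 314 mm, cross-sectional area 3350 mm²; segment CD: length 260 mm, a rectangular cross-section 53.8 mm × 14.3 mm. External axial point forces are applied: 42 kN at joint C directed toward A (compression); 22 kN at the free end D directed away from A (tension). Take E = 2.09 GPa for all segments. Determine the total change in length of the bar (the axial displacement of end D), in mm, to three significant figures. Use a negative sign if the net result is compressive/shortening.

Internal axial forces (sectioning from the free end, tension +): N_CD = 22 kN, N_BC = -20 kN, N_AB = -20 kN.
A_AB = 604.9 mm².
A_CD = 769.3 mm².
δ_AB = -20000·438/(604.9·2090) = -6.929 mm
δ_BC = -20000·314/(3350·2090) = -0.897 mm
δ_CD = 22000·260/(769.3·2090) = 3.557 mm
δ = Σδ_i = -4.269 mm.

-4.27 mm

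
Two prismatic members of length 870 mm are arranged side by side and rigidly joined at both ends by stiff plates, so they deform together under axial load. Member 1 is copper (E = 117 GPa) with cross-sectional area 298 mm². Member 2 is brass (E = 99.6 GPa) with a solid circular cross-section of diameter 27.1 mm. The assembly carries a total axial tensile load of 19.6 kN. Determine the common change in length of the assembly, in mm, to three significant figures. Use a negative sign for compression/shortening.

A_2 = 576.8 mm².
Equal strain + equilibrium ⇒ each member carries load in proportion to AE: A₁E₁ = 34870000 N, A₂E₂ = 57450000 N, ΣAE = 92320000 N.
δ = PL/ΣAE = 19600·870/92320000 = 0.1847 mm.

0.185 mm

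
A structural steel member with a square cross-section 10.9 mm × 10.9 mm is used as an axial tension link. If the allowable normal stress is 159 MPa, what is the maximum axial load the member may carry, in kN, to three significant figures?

A = 118.8 mm².
P_max = σ_allow · A = 159 · 118.8 = 18890 N = 18.89 kN.

18.9 kN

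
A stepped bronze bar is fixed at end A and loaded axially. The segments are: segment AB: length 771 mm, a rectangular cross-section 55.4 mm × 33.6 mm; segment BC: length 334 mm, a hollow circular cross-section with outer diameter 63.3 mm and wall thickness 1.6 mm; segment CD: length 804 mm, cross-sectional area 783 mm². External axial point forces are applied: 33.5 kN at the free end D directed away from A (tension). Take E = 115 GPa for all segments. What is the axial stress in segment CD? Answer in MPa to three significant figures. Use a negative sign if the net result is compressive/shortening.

Internal axial forces (sectioning from the free end, tension +): N_CD = 33.5 kN, N_BC = 33.5 kN, N_AB = 33.5 kN.
σ_CD = N_CD/A_CD = 33500/783 = 42.78 MPa.

42.8 MPa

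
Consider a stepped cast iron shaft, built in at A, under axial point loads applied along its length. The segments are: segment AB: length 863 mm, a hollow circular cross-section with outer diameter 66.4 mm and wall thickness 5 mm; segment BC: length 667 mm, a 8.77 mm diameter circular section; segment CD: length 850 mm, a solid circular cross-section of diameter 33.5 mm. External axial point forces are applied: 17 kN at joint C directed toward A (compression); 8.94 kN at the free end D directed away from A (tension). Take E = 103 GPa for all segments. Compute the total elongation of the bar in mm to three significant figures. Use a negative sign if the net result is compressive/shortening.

Internal axial forces (sectioning from the free end, tension +): N_CD = 8.94 kN, N_BC = -8.06 kN, N_AB = -8.06 kN.
A_AB = 964.5 mm².
A_BC = 60.41 mm².
A_CD = 881.4 mm².
δ_AB = -8060·863/(964.5·103000) = -0.07002 mm
δ_BC = -8060·667/(60.41·103000) = -0.864 mm
δ_CD = 8940·850/(881.4·103000) = 0.0837 mm
δ = Σδ_i = -0.8504 mm.

-0.850 mm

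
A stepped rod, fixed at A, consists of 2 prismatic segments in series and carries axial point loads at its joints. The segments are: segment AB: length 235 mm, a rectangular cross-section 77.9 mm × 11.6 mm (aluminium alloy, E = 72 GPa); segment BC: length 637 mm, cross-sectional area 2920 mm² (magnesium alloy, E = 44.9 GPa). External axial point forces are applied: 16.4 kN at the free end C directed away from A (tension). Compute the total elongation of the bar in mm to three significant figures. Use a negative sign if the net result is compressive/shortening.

Internal axial forces (sectioning from the free end, tension +): N_BC = 16.4 kN, N_AB = 16.4 kN.
A_AB = 903.6 mm².
δ_AB = 16400·235/(903.6·72000) = 0.05924 mm
δ_BC = 16400·637/(2920·44900) = 0.07968 mm
δ = Σδ_i = 0.1389 mm.

0.139 mm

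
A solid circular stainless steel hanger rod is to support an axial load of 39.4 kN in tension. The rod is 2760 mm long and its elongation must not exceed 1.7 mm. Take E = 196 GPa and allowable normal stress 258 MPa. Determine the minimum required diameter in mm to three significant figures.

Required area A ≥ P/σ_allow = 39400/258 = 152.7 mm².
For a solid circular section, d ≥ √(4A/π) = 13.94 mm.
Elongation limit: A ≥ PL/(Eδ_allow) = 39400·2760/(196000·1.7) = 326.4 mm² ⇒ d ≥ 20.38 mm.
The elongation limit governs.

20.4 mm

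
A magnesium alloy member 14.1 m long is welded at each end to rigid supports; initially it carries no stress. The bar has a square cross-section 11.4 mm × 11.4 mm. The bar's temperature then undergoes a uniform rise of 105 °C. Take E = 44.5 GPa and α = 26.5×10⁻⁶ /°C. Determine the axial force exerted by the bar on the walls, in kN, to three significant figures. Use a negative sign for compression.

-16.1 kN

Free thermal expansion αLΔT = 26.5e-6 · 14100 · 105 = 39.23 mm.
The walls impose strain ε = −(39.23)/14100 = -2.7825e-03; σ = Eε = 44500 · -2.7825e-03 = -123.8 MPa.
Wall reaction R = σ·A = -123.8·130 = -16090 N = -16.09 kN.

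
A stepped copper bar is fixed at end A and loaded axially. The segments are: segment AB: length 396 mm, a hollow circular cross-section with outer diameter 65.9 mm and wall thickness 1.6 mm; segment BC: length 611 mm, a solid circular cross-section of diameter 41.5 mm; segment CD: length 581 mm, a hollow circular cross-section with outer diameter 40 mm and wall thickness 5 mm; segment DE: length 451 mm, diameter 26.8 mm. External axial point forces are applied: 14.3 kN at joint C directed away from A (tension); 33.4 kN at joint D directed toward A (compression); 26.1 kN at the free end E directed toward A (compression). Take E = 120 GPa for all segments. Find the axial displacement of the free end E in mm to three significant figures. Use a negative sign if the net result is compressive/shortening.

Internal axial forces (sectioning from the free end, tension +): N_DE = -26.1 kN, N_CD = -59.5 kN, N_BC = -45.2 kN, N_AB = -45.2 kN.
A_AB = 323.2 mm².
A_BC = 1353 mm².
A_CD = 549.8 mm².
A_DE = 564.1 mm².
δ_AB = -45200·396/(323.2·120000) = -0.4615 mm
δ_BC = -45200·611/(1353·120000) = -0.1701 mm
δ_CD = -59500·581/(549.8·120000) = -0.524 mm
δ_DE = -26100·451/(564.1·120000) = -0.1739 mm
δ = Σδ_i = -1.33 mm.

-1.33 mm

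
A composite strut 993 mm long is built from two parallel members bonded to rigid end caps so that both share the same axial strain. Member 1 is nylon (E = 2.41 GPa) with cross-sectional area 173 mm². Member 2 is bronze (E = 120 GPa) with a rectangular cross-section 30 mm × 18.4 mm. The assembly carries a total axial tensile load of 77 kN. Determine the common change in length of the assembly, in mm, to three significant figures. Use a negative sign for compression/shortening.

1.15 mm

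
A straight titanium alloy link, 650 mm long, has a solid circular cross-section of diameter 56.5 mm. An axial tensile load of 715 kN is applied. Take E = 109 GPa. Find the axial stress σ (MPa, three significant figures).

285 MPa

A = 2507 mm².
σ = N/A = 715000/2507 = 285.2 MPa.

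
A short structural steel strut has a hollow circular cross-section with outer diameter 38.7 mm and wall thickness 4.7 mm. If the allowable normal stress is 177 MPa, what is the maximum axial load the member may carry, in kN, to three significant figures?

88.9 kN

A = 502 mm².
P_max = σ_allow · A = 177 · 502 = 88860 N = 88.86 kN.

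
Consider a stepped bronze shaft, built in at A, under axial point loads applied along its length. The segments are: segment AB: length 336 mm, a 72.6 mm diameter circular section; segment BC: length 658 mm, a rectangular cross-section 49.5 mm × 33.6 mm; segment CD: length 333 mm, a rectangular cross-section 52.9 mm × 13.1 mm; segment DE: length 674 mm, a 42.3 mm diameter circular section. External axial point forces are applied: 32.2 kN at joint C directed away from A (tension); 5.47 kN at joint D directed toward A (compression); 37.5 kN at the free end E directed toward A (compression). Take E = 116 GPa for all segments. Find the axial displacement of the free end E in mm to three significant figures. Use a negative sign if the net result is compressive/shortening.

Internal axial forces (sectioning from the free end, tension +): N_DE = -37.5 kN, N_CD = -42.97 kN, N_BC = -10.77 kN, N_AB = -10.77 kN.
A_AB = 4140 mm².
A_BC = 1663 mm².
A_CD = 693 mm².
A_DE = 1405 mm².
δ_AB = -10770·336/(4140·116000) = -0.007536 mm
δ_BC = -10770·658/(1663·116000) = -0.03673 mm
δ_CD = -42970·333/(693·116000) = -0.178 mm
δ_DE = -37500·674/(1405·116000) = -0.155 mm
δ = Σδ_i = -0.3773 mm.

-0.377 mm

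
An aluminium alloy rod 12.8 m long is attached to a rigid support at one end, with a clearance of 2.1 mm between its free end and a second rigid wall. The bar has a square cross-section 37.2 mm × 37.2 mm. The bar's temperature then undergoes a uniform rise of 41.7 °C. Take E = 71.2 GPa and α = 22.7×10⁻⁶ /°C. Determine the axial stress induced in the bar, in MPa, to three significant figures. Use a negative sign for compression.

-55.7 MPa

Free thermal expansion αLΔT = 22.7e-6 · 12800 · 41.7 = 12.12 mm.
The walls engage after the gap closes; constrained expansion = 12.12 − 2.1 = 10.02 mm.
The walls impose strain ε = −(10.02)/12800 = -7.8253e-04; σ = Eε = 71200 · -7.8253e-04 = -55.72 MPa.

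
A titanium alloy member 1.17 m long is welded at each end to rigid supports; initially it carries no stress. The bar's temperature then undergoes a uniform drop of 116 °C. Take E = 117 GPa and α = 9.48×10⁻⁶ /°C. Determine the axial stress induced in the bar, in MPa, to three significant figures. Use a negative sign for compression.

Free thermal expansion αLΔT = 9.48e-6 · 1170 · -116 = -1.287 mm.
The walls impose strain ε = −(-1.287)/1170 = 1.0997e-03; σ = Eε = 117000 · 1.0997e-03 = 128.7 MPa.

129 MPa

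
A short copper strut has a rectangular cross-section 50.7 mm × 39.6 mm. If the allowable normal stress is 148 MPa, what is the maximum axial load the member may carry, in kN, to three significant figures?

297 kN

A = 2008 mm².
P_max = σ_allow · A = 148 · 2008 = 297100 N = 297.1 kN.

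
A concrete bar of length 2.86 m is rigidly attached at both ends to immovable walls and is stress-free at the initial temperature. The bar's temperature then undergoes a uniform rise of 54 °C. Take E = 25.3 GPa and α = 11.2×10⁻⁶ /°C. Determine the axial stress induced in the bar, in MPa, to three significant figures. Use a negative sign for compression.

-15.3 MPa

Free thermal expansion αLΔT = 11.2e-6 · 2860 · 54 = 1.73 mm.
The walls impose strain ε = −(1.73)/2860 = -6.0480e-04; σ = Eε = 25300 · -6.0480e-04 = -15.3 MPa.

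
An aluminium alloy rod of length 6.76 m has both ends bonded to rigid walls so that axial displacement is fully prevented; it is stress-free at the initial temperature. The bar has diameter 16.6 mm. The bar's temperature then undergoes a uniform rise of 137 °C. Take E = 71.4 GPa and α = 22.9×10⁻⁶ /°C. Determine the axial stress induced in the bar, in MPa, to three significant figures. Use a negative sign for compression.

Free thermal expansion αLΔT = 22.9e-6 · 6760 · 137 = 21.21 mm.
The walls impose strain ε = −(21.21)/6760 = -3.1373e-03; σ = Eε = 71400 · -3.1373e-03 = -224 MPa.

-224 MPa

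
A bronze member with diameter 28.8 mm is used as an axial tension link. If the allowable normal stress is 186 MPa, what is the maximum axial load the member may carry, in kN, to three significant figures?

121 kN

A = 651.4 mm².
P_max = σ_allow · A = 186 · 651.4 = 121200 N = 121.2 kN.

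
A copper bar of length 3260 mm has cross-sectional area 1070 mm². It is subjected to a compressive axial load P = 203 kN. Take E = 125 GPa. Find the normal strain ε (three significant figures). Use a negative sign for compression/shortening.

-0.00152

σ = N/A = -189.7 MPa; ε = σ/E = -189.7/125000 = -1.518e-03.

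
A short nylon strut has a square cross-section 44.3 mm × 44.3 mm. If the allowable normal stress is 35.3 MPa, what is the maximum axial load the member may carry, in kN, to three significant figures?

69.3 kN

A = 1962 mm².
P_max = σ_allow · A = 35.3 · 1962 = 69280 N = 69.28 kN.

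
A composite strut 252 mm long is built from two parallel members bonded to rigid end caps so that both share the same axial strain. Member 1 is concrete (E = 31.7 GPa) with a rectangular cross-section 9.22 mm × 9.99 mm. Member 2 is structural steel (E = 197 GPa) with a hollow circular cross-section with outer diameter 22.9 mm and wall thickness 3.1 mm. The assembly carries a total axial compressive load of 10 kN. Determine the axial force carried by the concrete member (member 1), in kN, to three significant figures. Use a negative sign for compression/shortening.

-0.714 kN

A_1 = 92.11 mm².
A_2 = 192.8 mm².
Equal strain + equilibrium ⇒ each member carries load in proportion to AE: A₁E₁ = 2920000 N, A₂E₂ = 37990000 N, ΣAE = 40910000 N.
F₁ = P·A₁E₁/ΣAE = -10000·2920000/40910000 = -713.8 N.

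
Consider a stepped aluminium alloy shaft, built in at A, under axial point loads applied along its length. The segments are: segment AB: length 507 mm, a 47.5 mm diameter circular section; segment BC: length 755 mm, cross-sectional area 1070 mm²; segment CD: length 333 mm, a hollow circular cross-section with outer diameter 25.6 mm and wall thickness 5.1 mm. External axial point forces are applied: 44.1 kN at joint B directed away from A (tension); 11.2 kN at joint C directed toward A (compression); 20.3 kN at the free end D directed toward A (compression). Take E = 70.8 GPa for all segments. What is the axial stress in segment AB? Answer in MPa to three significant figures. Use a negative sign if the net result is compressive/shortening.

7.11 MPa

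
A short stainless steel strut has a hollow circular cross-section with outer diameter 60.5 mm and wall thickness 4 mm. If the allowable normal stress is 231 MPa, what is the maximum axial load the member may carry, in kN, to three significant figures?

A = 710 mm².
P_max = σ_allow · A = 231 · 710 = 164000 N = 164 kN.

164 kN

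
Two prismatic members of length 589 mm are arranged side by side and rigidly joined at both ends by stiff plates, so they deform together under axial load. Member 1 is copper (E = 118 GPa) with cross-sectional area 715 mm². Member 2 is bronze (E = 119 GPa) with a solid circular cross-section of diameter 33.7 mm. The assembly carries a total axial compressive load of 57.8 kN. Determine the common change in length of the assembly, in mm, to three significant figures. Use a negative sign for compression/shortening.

A_2 = 892 mm².
Equal strain + equilibrium ⇒ each member carries load in proportion to AE: A₁E₁ = 84370000 N, A₂E₂ = 106100000 N, ΣAE = 190500000 N.
δ = PL/ΣAE = -57800·589/190500000 = -0.1787 mm.

-0.179 mm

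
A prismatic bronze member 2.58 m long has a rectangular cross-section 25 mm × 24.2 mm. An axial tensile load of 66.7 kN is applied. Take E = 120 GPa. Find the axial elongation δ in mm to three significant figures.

2.37 mm

A = 605 mm².
δ_mech = NL/(AE) = 66700·2580/(605·120000) = 2.37 mm.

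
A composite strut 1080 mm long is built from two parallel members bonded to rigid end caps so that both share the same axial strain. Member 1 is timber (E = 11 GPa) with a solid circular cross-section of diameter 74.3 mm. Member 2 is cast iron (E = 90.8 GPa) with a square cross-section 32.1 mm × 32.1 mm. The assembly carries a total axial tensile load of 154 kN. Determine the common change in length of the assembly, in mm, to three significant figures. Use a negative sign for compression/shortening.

A_1 = 4336 mm².
A_2 = 1030 mm².
Equal strain + equilibrium ⇒ each member carries load in proportion to AE: A₁E₁ = 47690000 N, A₂E₂ = 93560000 N, ΣAE = 141300000 N.
δ = PL/ΣAE = 154000·1080/141300000 = 1.177 mm.

1.18 mm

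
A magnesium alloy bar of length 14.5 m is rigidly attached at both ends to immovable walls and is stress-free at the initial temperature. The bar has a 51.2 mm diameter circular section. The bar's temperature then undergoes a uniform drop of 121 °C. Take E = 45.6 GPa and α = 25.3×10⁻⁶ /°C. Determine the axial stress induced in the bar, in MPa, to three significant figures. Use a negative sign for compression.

140 MPa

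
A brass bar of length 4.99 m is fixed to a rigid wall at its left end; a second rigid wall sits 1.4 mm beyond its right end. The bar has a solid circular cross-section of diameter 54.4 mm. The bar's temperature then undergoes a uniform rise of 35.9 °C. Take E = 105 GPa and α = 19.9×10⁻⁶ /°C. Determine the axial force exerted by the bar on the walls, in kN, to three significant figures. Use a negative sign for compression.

-106 kN

Free thermal expansion αLΔT = 19.9e-6 · 4990 · 35.9 = 3.565 mm.
The walls engage after the gap closes; constrained expansion = 3.565 − 1.4 = 2.165 mm.
The walls impose strain ε = −(2.165)/4990 = -4.3385e-04; σ = Eε = 105000 · -4.3385e-04 = -45.55 MPa.
Wall reaction R = σ·A = -45.55·2324 = -105900 N = -105.9 kN.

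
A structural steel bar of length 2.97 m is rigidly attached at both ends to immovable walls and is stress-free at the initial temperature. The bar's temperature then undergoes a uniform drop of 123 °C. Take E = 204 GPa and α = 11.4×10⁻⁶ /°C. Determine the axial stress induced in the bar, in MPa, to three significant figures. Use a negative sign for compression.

Free thermal expansion αLΔT = 11.4e-6 · 2970 · -123 = -4.165 mm.
The walls impose strain ε = −(-4.165)/2970 = 1.4022e-03; σ = Eε = 204000 · 1.4022e-03 = 286 MPa.

286 MPa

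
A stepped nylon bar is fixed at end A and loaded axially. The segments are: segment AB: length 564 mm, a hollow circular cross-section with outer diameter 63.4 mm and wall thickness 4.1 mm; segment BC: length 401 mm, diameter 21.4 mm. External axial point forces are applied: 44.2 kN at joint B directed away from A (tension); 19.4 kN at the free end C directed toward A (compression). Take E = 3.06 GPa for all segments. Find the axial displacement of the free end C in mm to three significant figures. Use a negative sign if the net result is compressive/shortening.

-1.08 mm

Internal axial forces (sectioning from the free end, tension +): N_BC = -19.4 kN, N_AB = 24.8 kN.
A_AB = 763.8 mm².
A_BC = 359.7 mm².
δ_AB = 24800·564/(763.8·3060) = 5.984 mm
δ_BC = -19400·401/(359.7·3060) = -7.068 mm
δ = Σδ_i = -1.084 mm.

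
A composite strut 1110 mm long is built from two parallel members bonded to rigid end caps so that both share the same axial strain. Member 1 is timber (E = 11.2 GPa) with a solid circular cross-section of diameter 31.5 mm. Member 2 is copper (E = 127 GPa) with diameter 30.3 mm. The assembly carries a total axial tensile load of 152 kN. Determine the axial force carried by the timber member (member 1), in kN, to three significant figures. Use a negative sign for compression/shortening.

13.2 kN

A_1 = 779.3 mm².
A_2 = 721.1 mm².
Equal strain + equilibrium ⇒ each member carries load in proportion to AE: A₁E₁ = 8728000 N, A₂E₂ = 91580000 N, ΣAE = 100300000 N.
F₁ = P·A₁E₁/ΣAE = 152000·8728000/100300000 = 13230 N.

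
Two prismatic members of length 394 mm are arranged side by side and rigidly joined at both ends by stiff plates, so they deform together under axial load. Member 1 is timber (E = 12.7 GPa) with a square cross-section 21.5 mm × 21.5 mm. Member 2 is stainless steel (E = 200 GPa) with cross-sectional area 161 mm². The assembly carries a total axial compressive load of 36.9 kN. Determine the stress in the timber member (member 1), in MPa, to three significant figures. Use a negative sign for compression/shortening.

-12.3 MPa

A_1 = 462.2 mm².
Equal strain + equilibrium ⇒ each member carries load in proportion to AE: A₁E₁ = 5871000 N, A₂E₂ = 32200000 N, ΣAE = 38070000 N.
σ₁ = P·E₁/ΣAE = -36900·12700/38070000 = -12.31 MPa.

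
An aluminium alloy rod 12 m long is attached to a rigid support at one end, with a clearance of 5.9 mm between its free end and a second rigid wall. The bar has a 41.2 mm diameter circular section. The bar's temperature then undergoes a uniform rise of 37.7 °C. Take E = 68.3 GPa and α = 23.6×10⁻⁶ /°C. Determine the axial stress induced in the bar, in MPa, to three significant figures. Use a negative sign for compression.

-27.2 MPa

Free thermal expansion αLΔT = 23.6e-6 · 12000 · 37.7 = 10.68 mm.
The walls engage after the gap closes; constrained expansion = 10.68 − 5.9 = 4.777 mm.
The walls impose strain ε = −(4.777)/12000 = -3.9805e-04; σ = Eε = 68300 · -3.9805e-04 = -27.19 MPa.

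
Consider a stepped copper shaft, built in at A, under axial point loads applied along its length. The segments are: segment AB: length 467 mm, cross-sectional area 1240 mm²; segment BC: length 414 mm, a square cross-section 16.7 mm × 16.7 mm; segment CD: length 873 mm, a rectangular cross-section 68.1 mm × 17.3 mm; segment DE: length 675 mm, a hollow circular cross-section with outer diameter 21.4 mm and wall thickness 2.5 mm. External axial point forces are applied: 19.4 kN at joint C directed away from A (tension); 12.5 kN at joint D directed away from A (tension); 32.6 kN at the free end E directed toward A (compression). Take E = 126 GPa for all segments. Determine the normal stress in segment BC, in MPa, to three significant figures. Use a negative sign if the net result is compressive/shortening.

-2.51 MPa

Internal axial forces (sectioning from the free end, tension +): N_DE = -32.6 kN, N_CD = -20.1 kN, N_BC = -0.7 kN, N_AB = -0.7 kN.
A_BC = 278.9 mm².
σ_BC = N_BC/A_BC = -700/278.9 = -2.51 MPa.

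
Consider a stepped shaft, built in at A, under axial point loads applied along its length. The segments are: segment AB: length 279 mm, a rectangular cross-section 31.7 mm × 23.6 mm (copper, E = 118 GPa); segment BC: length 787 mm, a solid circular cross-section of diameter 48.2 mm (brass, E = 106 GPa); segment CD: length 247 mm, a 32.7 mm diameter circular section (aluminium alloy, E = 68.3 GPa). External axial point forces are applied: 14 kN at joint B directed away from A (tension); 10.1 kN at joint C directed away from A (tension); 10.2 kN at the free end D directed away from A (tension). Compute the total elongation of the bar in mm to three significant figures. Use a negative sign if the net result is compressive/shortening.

Internal axial forces (sectioning from the free end, tension +): N_CD = 10.2 kN, N_BC = 20.3 kN, N_AB = 34.3 kN.
A_AB = 748.1 mm².
A_BC = 1825 mm².
A_CD = 839.8 mm².
δ_AB = 34300·279/(748.1·118000) = 0.1084 mm
δ_BC = 20300·787/(1825·106000) = 0.0826 mm
δ_CD = 10200·247/(839.8·68300) = 0.04392 mm
δ = Σδ_i = 0.2349 mm.

0.235 mm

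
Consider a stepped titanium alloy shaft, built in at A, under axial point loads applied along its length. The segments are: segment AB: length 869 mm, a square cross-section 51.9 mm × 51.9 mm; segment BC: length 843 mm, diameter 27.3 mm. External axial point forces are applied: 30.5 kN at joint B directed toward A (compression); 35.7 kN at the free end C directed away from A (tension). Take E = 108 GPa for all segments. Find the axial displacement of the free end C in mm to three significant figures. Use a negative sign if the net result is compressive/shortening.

0.492 mm

Internal axial forces (sectioning from the free end, tension +): N_BC = 35.7 kN, N_AB = 5.2 kN.
A_AB = 2694 mm².
A_BC = 585.3 mm².
δ_AB = 5200·869/(2694·108000) = 0.01553 mm
δ_BC = 35700·843/(585.3·108000) = 0.4761 mm
δ = Σδ_i = 0.4916 mm.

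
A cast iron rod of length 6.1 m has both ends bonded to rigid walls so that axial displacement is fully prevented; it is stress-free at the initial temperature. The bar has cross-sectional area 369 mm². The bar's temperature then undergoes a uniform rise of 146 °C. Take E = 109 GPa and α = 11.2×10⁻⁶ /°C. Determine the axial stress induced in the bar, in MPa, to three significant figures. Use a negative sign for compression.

-178 MPa

Free thermal expansion αLΔT = 11.2e-6 · 6100 · 146 = 9.975 mm.
The walls impose strain ε = −(9.975)/6100 = -1.6352e-03; σ = Eε = 109000 · -1.6352e-03 = -178.2 MPa.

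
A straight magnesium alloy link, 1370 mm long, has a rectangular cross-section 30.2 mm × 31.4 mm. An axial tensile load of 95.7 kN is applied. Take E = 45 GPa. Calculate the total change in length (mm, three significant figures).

3.07 mm

A = 948.3 mm².
δ_mech = NL/(AE) = 95700·1370/(948.3·45000) = 3.072 mm.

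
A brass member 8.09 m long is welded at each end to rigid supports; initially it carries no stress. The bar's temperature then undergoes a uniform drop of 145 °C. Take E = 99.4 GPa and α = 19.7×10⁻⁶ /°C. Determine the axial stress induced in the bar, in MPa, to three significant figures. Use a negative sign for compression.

284 MPa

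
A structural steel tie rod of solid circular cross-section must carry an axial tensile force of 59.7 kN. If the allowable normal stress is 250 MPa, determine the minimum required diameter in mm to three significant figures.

Required area A ≥ P/σ_allow = 59700/250 = 238.8 mm².
For a solid circular section, d ≥ √(4A/π) = 17.44 mm.

17.4 mm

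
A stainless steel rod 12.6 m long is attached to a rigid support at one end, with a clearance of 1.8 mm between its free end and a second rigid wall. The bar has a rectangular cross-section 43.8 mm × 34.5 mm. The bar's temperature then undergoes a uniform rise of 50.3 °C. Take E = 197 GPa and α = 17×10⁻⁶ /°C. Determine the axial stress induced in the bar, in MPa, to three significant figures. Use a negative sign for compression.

-140 MPa

Free thermal expansion αLΔT = 17e-6 · 12600 · 50.3 = 10.77 mm.
The walls engage after the gap closes; constrained expansion = 10.77 − 1.8 = 8.974 mm.
The walls impose strain ε = −(8.974)/12600 = -7.1224e-04; σ = Eε = 197000 · -7.1224e-04 = -140.3 MPa.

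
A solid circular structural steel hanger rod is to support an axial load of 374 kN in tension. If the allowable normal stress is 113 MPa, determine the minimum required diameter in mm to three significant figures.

64.9 mm

Required area A ≥ P/σ_allow = 374000/113 = 3310 mm².
For a solid circular section, d ≥ √(4A/π) = 64.92 mm.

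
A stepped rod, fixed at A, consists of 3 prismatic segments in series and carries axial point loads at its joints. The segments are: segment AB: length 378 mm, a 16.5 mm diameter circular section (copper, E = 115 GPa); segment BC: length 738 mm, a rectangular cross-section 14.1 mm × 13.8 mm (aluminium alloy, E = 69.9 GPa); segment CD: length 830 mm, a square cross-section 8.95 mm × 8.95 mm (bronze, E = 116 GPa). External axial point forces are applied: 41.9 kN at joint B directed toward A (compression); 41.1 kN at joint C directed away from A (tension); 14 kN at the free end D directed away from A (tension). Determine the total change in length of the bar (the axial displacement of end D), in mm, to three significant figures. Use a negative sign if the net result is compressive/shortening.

Internal axial forces (sectioning from the free end, tension +): N_CD = 14 kN, N_BC = 55.1 kN, N_AB = 13.2 kN.
A_AB = 213.8 mm².
A_BC = 194.6 mm².
A_CD = 80.1 mm².
δ_AB = 13200·378/(213.8·115000) = 0.2029 mm
δ_BC = 55100·738/(194.6·69900) = 2.99 mm
δ_CD = 14000·830/(80.1·116000) = 1.251 mm
δ = Σδ_i = 4.443 mm.

4.44 mm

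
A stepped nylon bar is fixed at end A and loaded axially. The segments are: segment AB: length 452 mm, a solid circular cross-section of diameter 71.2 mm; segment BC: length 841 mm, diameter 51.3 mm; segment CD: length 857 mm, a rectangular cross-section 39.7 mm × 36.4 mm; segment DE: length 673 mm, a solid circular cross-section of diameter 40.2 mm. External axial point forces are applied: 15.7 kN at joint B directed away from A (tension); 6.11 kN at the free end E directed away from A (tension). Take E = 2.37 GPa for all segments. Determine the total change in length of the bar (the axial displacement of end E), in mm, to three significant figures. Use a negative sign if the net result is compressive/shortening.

4.99 mm

Internal axial forces (sectioning from the free end, tension +): N_DE = 6.11 kN, N_CD = 6.11 kN, N_BC = 6.11 kN, N_AB = 21.81 kN.
A_AB = 3982 mm².
A_BC = 2067 mm².
A_CD = 1445 mm².
A_DE = 1269 mm².
δ_AB = 21810·452/(3982·2370) = 1.045 mm
δ_BC = 6110·841/(2067·2370) = 1.049 mm
δ_CD = 6110·857/(1445·2370) = 1.529 mm
δ_DE = 6110·673/(1269·2370) = 1.367 mm
δ = Σδ_i = 4.99 mm.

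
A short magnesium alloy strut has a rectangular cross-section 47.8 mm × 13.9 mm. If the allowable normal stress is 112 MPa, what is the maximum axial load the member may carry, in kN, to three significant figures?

A = 664.4 mm².
P_max = σ_allow · A = 112 · 664.4 = 74420 N = 74.42 kN.

74.4 kN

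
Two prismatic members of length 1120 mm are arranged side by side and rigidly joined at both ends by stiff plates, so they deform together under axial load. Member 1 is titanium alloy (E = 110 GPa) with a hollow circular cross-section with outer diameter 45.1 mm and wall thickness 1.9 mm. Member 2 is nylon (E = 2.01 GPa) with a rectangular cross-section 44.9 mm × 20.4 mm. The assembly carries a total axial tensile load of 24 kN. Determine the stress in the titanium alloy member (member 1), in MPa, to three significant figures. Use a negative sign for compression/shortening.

A_1 = 257.9 mm².
A_2 = 916 mm².
Equal strain + equilibrium ⇒ each member carries load in proportion to AE: A₁E₁ = 28360000 N, A₂E₂ = 1841000 N, ΣAE = 30210000 N.
σ₁ = P·E₁/ΣAE = 24000·110000/30210000 = 87.4 MPa.

87.4 MPa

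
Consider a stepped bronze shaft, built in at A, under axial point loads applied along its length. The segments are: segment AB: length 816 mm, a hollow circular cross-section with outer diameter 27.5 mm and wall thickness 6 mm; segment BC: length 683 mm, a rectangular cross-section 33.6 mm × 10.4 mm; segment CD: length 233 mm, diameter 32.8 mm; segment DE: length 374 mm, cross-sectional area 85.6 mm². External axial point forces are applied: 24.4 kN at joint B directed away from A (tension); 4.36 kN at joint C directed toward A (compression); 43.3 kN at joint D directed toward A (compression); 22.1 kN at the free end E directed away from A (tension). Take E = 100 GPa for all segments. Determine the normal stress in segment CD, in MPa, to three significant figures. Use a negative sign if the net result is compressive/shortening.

Internal axial forces (sectioning from the free end, tension +): N_DE = 22.1 kN, N_CD = -21.2 kN, N_BC = -25.56 kN, N_AB = -1.16 kN.
A_CD = 845 mm².
σ_CD = N_CD/A_CD = -21200/845 = -25.09 MPa.

-25.1 MPa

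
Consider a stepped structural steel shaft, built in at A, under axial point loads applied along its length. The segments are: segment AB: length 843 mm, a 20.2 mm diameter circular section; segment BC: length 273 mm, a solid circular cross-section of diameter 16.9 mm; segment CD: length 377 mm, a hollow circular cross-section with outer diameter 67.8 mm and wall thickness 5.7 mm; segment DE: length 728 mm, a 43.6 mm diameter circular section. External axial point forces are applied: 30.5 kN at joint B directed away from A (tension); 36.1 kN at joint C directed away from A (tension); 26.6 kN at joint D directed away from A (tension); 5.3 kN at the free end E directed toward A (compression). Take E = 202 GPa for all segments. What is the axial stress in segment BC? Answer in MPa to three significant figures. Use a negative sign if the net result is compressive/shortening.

Internal axial forces (sectioning from the free end, tension +): N_DE = -5.3 kN, N_CD = 21.3 kN, N_BC = 57.4 kN, N_AB = 87.9 kN.
A_BC = 224.3 mm².
σ_BC = N_BC/A_BC = 57400/224.3 = 255.9 MPa.

256 MPa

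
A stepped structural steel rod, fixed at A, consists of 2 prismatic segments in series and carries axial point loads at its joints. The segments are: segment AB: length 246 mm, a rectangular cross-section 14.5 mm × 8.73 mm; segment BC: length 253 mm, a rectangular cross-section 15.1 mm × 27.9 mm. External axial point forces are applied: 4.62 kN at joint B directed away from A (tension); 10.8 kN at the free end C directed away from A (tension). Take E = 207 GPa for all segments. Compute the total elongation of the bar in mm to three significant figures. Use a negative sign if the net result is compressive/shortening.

0.176 mm

Internal axial forces (sectioning from the free end, tension +): N_BC = 10.8 kN, N_AB = 15.42 kN.
A_AB = 126.6 mm².
A_BC = 421.3 mm².
δ_AB = 15420·246/(126.6·207000) = 0.1448 mm
δ_BC = 10800·253/(421.3·207000) = 0.03133 mm
δ = Σδ_i = 0.1761 mm.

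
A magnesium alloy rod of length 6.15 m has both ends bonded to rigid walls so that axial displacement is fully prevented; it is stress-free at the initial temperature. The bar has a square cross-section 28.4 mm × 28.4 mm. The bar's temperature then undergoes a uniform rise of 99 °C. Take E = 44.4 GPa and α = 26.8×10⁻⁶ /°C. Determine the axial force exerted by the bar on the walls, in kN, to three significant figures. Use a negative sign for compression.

Free thermal expansion αLΔT = 26.8e-6 · 6150 · 99 = 16.32 mm.
The walls impose strain ε = −(16.32)/6150 = -2.6532e-03; σ = Eε = 44400 · -2.6532e-03 = -117.8 MPa.
Wall reaction R = σ·A = -117.8·806.6 = -95010 N = -95.01 kN.

-95.0 kN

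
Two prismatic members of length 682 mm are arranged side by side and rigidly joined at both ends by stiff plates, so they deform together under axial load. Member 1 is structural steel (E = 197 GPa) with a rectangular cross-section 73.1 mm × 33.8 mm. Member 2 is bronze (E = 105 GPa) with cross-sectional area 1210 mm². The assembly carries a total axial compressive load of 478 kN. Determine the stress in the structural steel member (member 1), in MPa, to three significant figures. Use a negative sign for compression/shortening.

-153 MPa

A_1 = 2471 mm².
Equal strain + equilibrium ⇒ each member carries load in proportion to AE: A₁E₁ = 486700000 N, A₂E₂ = 127000000 N, ΣAE = 613800000 N.
σ₁ = P·E₁/ΣAE = -478000·197000/613800000 = -153.4 MPa.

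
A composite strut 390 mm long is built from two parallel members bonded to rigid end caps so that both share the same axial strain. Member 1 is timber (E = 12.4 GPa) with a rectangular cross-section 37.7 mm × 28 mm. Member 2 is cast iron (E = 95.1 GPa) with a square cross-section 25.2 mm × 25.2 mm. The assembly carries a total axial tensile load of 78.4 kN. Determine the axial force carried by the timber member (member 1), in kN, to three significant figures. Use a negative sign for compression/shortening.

A_1 = 1056 mm².
A_2 = 635 mm².
Equal strain + equilibrium ⇒ each member carries load in proportion to AE: A₁E₁ = 13090000 N, A₂E₂ = 60390000 N, ΣAE = 73480000 N.
F₁ = P·A₁E₁/ΣAE = 78400·13090000/73480000 = 13970 N.

14.0 kN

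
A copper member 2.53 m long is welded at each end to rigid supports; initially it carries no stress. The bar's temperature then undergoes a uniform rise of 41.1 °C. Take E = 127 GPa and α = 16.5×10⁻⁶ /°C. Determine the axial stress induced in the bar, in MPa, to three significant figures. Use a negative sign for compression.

Free thermal expansion αLΔT = 16.5e-6 · 2530 · 41.1 = 1.716 mm.
The walls impose strain ε = −(1.716)/2530 = -6.7815e-04; σ = Eε = 127000 · -6.7815e-04 = -86.13 MPa.

-86.1 MPa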